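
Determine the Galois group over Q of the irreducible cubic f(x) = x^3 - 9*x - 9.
Gal(K/Q) = A_3 (cyclic of order 3)

Compute the discriminant of x^3 + (0)*x^2 + (-9)*x + (-9): Δ = 729. Since Δ is a perfect square (Δ = 27^2), the Galois group is contained in A_3. Irreducibility forces the group to be transitive on three roots, so Gal = A_3.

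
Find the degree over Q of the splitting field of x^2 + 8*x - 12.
[K:Q] = 2

The discriminant of x^2 + (8)*x + (-12) is b^2 - 4c = 64 - (-48) = 112. Since 112 is not a perfect square in Q, the polynomial is irreducible over Q. Its two roots generate a degree-2 extension, so [K:Q] = 2.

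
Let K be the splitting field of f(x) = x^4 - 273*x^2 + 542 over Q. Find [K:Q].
[K:Q] = 4

f factors as (x^2 - 271)(x^2 - 2); the splitting field is K = Q(sqrt(271), sqrt(2)). Since 271, 2, and 542 are all non-squares in Q, the three subfields Q(sqrt(271)), Q(sqrt(2)), Q(sqrt(542)) are distinct degree-2 extensions, so [K:Q] = 4 (Klein four Galois group).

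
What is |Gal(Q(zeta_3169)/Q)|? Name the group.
|Gal(Q(zeta_3169)/Q)| = phi(3169) = 3168; group ≅ (Z/3169Z)^* ≅ Z/3168Z

The n-th cyclotomic polynomial Φ_3169(x) is the minimal polynomial of zeta_3169 over Q and has degree phi(3169) = 3168. So Q(zeta_3169) is a degree-3168 Galois extension with Galois group (Z/3169Z)^*. (Z/3169Z)^* is cyclic since 3169 is an odd prime power (or 4). Hence Gal(Q(zeta_3169)/Q) ≅ Z/3168Z.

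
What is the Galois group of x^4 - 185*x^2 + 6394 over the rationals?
Gal(K/Q) = V_4 (Klein four-group, Z/2Z × Z/2Z)

f factors as (x^2 - 139)(x^2 - 46), so the splitting field is K = Q(sqrt(139), sqrt(46)). The elements 139, 46, 6394 are all non-squares in Q, so sqrt(139) and sqrt(46) generate independent quadratic extensions. Thus [K:Q] = 4 and Gal(K/Q) is generated by the two order-2 automorphisms sqrt(139) ↦ -sqrt(139) and sqrt(46) ↦ -sqrt(46), giving V_4.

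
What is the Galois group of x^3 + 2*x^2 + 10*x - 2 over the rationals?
Gal(K/Q) = S_3 (symmetric group of order 6)

Compute the discriminant of x^3 + (2)*x^2 + (10)*x + (-2): Δ = -4364. Since Δ is not a rational square, the Galois group is not contained in A_3; it must be the full S_3 (irreducibility of the cubic rules out anything smaller).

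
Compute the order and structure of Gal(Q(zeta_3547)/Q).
|Gal(Q(zeta_3547)/Q)| = phi(3547) = 3546; group ≅ (Z/3547Z)^* ≅ Z/3546Z

The n-th cyclotomic polynomial Φ_3547(x) is the minimal polynomial of zeta_3547 over Q and has degree phi(3547) = 3546. So Q(zeta_3547) is a degree-3546 Galois extension with Galois group (Z/3547Z)^*. (Z/3547Z)^* is cyclic since 3547 is an odd prime power (or 4). Hence Gal(Q(zeta_3547)/Q) ≅ Z/3546Z.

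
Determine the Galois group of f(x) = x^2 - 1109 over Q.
Gal(K/Q) = Z/2Z (cyclic of order 2)

x^2 - 1109 is irreducible over Q since 1109 is not a rational square. The splitting field Q(sqrt(1109)) has degree 2 over Q, and its unique nontrivial automorphism is sqrt(1109) ↦ -sqrt(1109). Hence Gal(Q(sqrt(1109))/Q) = Z/2Z.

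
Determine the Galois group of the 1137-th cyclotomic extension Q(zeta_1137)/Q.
|Gal(Q(zeta_1137)/Q)| = phi(1137) = 756; group ≅ (Z/1137Z)^* ≅ Z/2Z × Z/378Z

The n-th cyclotomic polynomial Φ_1137(x) is the minimal polynomial of zeta_1137 over Q and has degree phi(1137) = 756. So Q(zeta_1137) is a degree-756 Galois extension with Galois group (Z/1137Z)^*. By CRT, (Z/1137Z)^* ≅ (Z/3Z)^* × (Z/379Z)^*. Each prime-power unit group is (Z/3Z)^* ≅ Z/2Z; (Z/379Z)^* ≅ Z/378Z. Hence Gal(Q(zeta_1137)/Q) ≅ Z/2Z × Z/378Z.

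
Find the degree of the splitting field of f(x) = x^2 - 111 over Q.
[K:Q] = 2

The polynomial x^2 - 111 is irreducible over Q since 111 is not a perfect square. Its splitting field is Q(sqrt(111)), which has degree 2 over Q.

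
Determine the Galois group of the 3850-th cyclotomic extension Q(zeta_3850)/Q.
|Gal(Q(zeta_3850)/Q)| = phi(3850) = 1200; group ≅ (Z/3850Z)^* ≅ Z/6Z × Z/10Z × Z/20Z

The n-th cyclotomic polynomial Φ_3850(x) is the minimal polynomial of zeta_3850 over Q and has degree phi(3850) = 1200. So Q(zeta_3850) is a degree-1200 Galois extension with Galois group (Z/3850Z)^*. By CRT, (Z/3850Z)^* ≅ (Z/2Z)^* × (Z/25Z)^* × (Z/7Z)^* × (Z/11Z)^*. Each prime-power unit group is (Z/2Z)^* ≅ trivial group (order 1); (Z/25Z)^* ≅ Z/20Z; (Z/7Z)^* ≅ Z/6Z; (Z/11Z)^* ≅ Z/10Z. Hence Gal(Q(zeta_3850)/Q) ≅ Z/6Z × Z/10Z × Z/20Z.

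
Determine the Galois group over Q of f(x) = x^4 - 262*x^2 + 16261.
Gal(K/Q) = V_4 (Klein four-group, Z/2Z × Z/2Z)

f factors as (x^2 - 101)(x^2 - 161), so the splitting field is K = Q(sqrt(101), sqrt(161)). The elements 101, 161, 16261 are all non-squares in Q, so sqrt(101) and sqrt(161) generate independent quadratic extensions. Thus [K:Q] = 4 and Gal(K/Q) is generated by the two order-2 automorphisms sqrt(101) ↦ -sqrt(101) and sqrt(161) ↦ -sqrt(161), giving V_4.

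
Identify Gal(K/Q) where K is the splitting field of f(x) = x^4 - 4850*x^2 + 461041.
Gal(K/Q) = Z/2Z (cyclic of order 2)

f factors as (x^2 - 97)(x^2 - 4753), so the splitting field is K = Q(sqrt(97), sqrt(4753)). The squarefree part of 97 is 97 and the squarefree part of 4753 is also 97, so sqrt(97) and sqrt(4753) are both rational multiples of sqrt(97). Hence Q(sqrt(97)) = Q(sqrt(4753)) = Q(sqrt(97)), and the splitting field collapses to a single degree-2 extension with Galois group Z/2Z.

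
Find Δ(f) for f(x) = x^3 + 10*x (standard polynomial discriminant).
Δ = -4000

For a depressed cubic x^3 + p x + q the discriminant is Δ = -4 p^3 - 27 q^2 = -4*(10)^3 - 27*(0)^2 = -4000 - 0 = -4000.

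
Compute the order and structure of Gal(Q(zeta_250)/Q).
|Gal(Q(zeta_250)/Q)| = phi(250) = 100; group ≅ (Z/250Z)^* ≅ Z/100Z

The n-th cyclotomic polynomial Φ_250(x) is the minimal polynomial of zeta_250 over Q and has degree phi(250) = 100. So Q(zeta_250) is a degree-100 Galois extension with Galois group (Z/250Z)^*. By CRT, (Z/250Z)^* ≅ (Z/2Z)^* × (Z/125Z)^*. Each prime-power unit group is (Z/2Z)^* ≅ trivial group (order 1); (Z/125Z)^* ≅ Z/100Z. Hence Gal(Q(zeta_250)/Q) ≅ Z/100Z.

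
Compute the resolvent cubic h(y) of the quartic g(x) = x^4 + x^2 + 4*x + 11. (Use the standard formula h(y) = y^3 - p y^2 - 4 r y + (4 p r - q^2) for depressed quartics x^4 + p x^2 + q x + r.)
h(y) = y^3 - y^2 - 44*y + 28

Identify coefficients: p = 1, q = 4, r = 11.
Plug into h(y) = y^3 - p y^2 - 4 r y + (4 p r - q^2):
  h(y) = y^3 - (1) y^2 - 4*(11) y + (4*(1)*(11) - (4)^2)
       = y^3 + (-1) y^2 + (-44) y + (28).
Simplifying: h(y) = y^3 - y^2 - 44*y + 28.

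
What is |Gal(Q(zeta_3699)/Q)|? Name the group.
|Gal(Q(zeta_3699)/Q)| = phi(3699) = 2448; group ≅ (Z/3699Z)^* ≅ Z/18Z × Z/136Z

The n-th cyclotomic polynomial Φ_3699(x) is the minimal polynomial of zeta_3699 over Q and has degree phi(3699) = 2448. So Q(zeta_3699) is a degree-2448 Galois extension with Galois group (Z/3699Z)^*. By CRT, (Z/3699Z)^* ≅ (Z/27Z)^* × (Z/137Z)^*. Each prime-power unit group is (Z/27Z)^* ≅ Z/18Z; (Z/137Z)^* ≅ Z/136Z. Hence Gal(Q(zeta_3699)/Q) ≅ Z/18Z × Z/136Z.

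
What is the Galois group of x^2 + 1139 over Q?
Gal(K/Q) = Z/2Z (cyclic of order 2)

x^2 + 1139 is irreducible over Q since -1139 is not a rational square. The splitting field Q(sqrt(-1139)) has degree 2 over Q, and its unique nontrivial automorphism is sqrt(-1139) ↦ -sqrt(-1139). Hence Gal(Q(sqrt(-1139))/Q) = Z/2Z.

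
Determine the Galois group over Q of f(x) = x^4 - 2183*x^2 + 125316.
Gal(K/Q) = Z/2Z (cyclic of order 2)

f factors as (x^2 - 2124)(x^2 - 59), so the splitting field is K = Q(sqrt(2124), sqrt(59)). The squarefree part of 2124 is 59 and the squarefree part of 59 is also 59, so sqrt(2124) and sqrt(59) are both rational multiples of sqrt(59). Hence Q(sqrt(2124)) = Q(sqrt(59)) = Q(sqrt(59)), and the splitting field collapses to a single degree-2 extension with Galois group Z/2Z.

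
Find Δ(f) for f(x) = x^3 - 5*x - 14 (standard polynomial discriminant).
Δ = -4792

For a depressed cubic x^3 + p x + q the discriminant is Δ = -4 p^3 - 27 q^2 = -4*(-5)^3 - 27*(-14)^2 = 500 - 5292 = -4792.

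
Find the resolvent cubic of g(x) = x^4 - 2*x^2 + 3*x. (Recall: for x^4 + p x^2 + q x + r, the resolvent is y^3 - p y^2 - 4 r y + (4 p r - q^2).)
h(y) = y^3 + 2*y^2 - 9

Identify coefficients: p = -2, q = 3, r = 0.
Plug into h(y) = y^3 - p y^2 - 4 r y + (4 p r - q^2):
  h(y) = y^3 - (-2) y^2 - 4*(0) y + (4*(-2)*(0) - (3)^2)
       = y^3 + (2) y^2 + (0) y + (-9).
Simplifying: h(y) = y^3 + 2*y^2 - 9.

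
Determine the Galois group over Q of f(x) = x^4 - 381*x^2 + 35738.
Gal(K/Q) = V_4 (Klein four-group, Z/2Z × Z/2Z)

f factors as (x^2 - 214)(x^2 - 167), so the splitting field is K = Q(sqrt(214), sqrt(167)). The elements 214, 167, 35738 are all non-squares in Q, so sqrt(214) and sqrt(167) generate independent quadratic extensions. Thus [K:Q] = 4 and Gal(K/Q) is generated by the two order-2 automorphisms sqrt(214) ↦ -sqrt(214) and sqrt(167) ↦ -sqrt(167), giving V_4.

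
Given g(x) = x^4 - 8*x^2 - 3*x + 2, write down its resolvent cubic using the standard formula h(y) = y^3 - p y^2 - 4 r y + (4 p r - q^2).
h(y) = y^3 + 8*y^2 - 8*y - 73

Identify coefficients: p = -8, q = -3, r = 2.
Plug into h(y) = y^3 - p y^2 - 4 r y + (4 p r - q^2):
  h(y) = y^3 - (-8) y^2 - 4*(2) y + (4*(-8)*(2) - (-3)^2)
       = y^3 + (8) y^2 + (-8) y + (-73).
Simplifying: h(y) = y^3 + 8*y^2 - 8*y - 73.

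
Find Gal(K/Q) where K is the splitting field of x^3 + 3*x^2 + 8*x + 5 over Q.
Gal(K/Q) = S_3 (symmetric group of order 6)

Compute the discriminant of x^3 + (3)*x^2 + (8)*x + (5): Δ = -527. Since Δ is not a rational square, the Galois group is not contained in A_3; it must be the full S_3 (irreducibility of the cubic rules out anything smaller).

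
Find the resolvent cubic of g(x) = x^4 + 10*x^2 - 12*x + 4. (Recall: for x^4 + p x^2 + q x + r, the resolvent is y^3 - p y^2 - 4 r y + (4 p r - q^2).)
h(y) = y^3 - 10*y^2 - 16*y + 16

Identify coefficients: p = 10, q = -12, r = 4.
Plug into h(y) = y^3 - p y^2 - 4 r y + (4 p r - q^2):
  h(y) = y^3 - (10) y^2 - 4*(4) y + (4*(10)*(4) - (-12)^2)
       = y^3 + (-10) y^2 + (-16) y + (16).
Simplifying: h(y) = y^3 - 10*y^2 - 16*y + 16.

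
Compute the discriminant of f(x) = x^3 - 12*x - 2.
Δ = 6804

For a depressed cubic x^3 + p x + q the discriminant is Δ = -4 p^3 - 27 q^2 = -4*(-12)^3 - 27*(-2)^2 = 6912 - 108 = 6804.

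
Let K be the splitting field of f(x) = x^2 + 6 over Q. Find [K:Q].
[K:Q] = 2

The discriminant of x^2 + (0)*x + (6) is b^2 - 4c = 0 - (24) = -24. Since -24 is not a perfect square in Q, the polynomial is irreducible over Q. Its two roots generate a degree-2 extension, so [K:Q] = 2.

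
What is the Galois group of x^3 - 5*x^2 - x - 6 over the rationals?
Gal(K/Q) = S_3 (symmetric group of order 6)

Compute the discriminant of x^3 + (-5)*x^2 + (-1)*x + (-6): Δ = -4483. Since Δ is not a rational square, the Galois group is not contained in A_3; it must be the full S_3 (irreducibility of the cubic rules out anything smaller).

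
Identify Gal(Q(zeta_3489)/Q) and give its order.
|Gal(Q(zeta_3489)/Q)| = phi(3489) = 2324; group ≅ (Z/3489Z)^* ≅ Z/2Z × Z/1162Z

The n-th cyclotomic polynomial Φ_3489(x) is the minimal polynomial of zeta_3489 over Q and has degree phi(3489) = 2324. So Q(zeta_3489) is a degree-2324 Galois extension with Galois group (Z/3489Z)^*. By CRT, (Z/3489Z)^* ≅ (Z/3Z)^* × (Z/1163Z)^*. Each prime-power unit group is (Z/3Z)^* ≅ Z/2Z; (Z/1163Z)^* ≅ Z/1162Z. Hence Gal(Q(zeta_3489)/Q) ≅ Z/2Z × Z/1162Z.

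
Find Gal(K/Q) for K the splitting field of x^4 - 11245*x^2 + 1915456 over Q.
Gal(K/Q) = Z/2Z (cyclic of order 2)

f factors as (x^2 - 11072)(x^2 - 173), so the splitting field is K = Q(sqrt(11072), sqrt(173)). The squarefree part of 11072 is 173 and the squarefree part of 173 is also 173, so sqrt(11072) and sqrt(173) are both rational multiples of sqrt(173). Hence Q(sqrt(11072)) = Q(sqrt(173)) = Q(sqrt(173)), and the splitting field collapses to a single degree-2 extension with Galois group Z/2Z.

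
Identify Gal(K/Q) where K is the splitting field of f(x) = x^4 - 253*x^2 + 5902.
Gal(K/Q) = V_4 (Klein four-group, Z/2Z × Z/2Z)

f factors as (x^2 - 26)(x^2 - 227), so the splitting field is K = Q(sqrt(26), sqrt(227)). The elements 26, 227, 5902 are all non-squares in Q, so sqrt(26) and sqrt(227) generate independent quadratic extensions. Thus [K:Q] = 4 and Gal(K/Q) is generated by the two order-2 automorphisms sqrt(26) ↦ -sqrt(26) and sqrt(227) ↦ -sqrt(227), giving V_4.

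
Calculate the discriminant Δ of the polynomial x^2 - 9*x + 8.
Δ = 49

For a quadratic a x^2 + b x + c the discriminant is Δ = b^2 - 4ac = (-9)^2 - 4*(1)*(8) = 81 - (32) = 49.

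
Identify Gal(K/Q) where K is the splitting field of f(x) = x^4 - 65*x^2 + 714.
Gal(K/Q) = V_4 (Klein four-group, Z/2Z × Z/2Z)

f factors as (x^2 - 14)(x^2 - 51), so the splitting field is K = Q(sqrt(14), sqrt(51)). The elements 14, 51, 714 are all non-squares in Q, so sqrt(14) and sqrt(51) generate independent quadratic extensions. Thus [K:Q] = 4 and Gal(K/Q) is generated by the two order-2 automorphisms sqrt(14) ↦ -sqrt(14) and sqrt(51) ↦ -sqrt(51), giving V_4.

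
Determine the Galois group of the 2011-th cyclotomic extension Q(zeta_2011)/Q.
|Gal(Q(zeta_2011)/Q)| = phi(2011) = 2010; group ≅ (Z/2011Z)^* ≅ Z/2010Z

The n-th cyclotomic polynomial Φ_2011(x) is the minimal polynomial of zeta_2011 over Q and has degree phi(2011) = 2010. So Q(zeta_2011) is a degree-2010 Galois extension with Galois group (Z/2011Z)^*. (Z/2011Z)^* is cyclic since 2011 is an odd prime power (or 4). Hence Gal(Q(zeta_2011)/Q) ≅ Z/2010Z.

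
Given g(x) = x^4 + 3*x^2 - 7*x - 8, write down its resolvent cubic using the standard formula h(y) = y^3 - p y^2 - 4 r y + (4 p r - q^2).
h(y) = y^3 - 3*y^2 + 32*y - 145

Identify coefficients: p = 3, q = -7, r = -8.
Plug into h(y) = y^3 - p y^2 - 4 r y + (4 p r - q^2):
  h(y) = y^3 - (3) y^2 - 4*(-8) y + (4*(3)*(-8) - (-7)^2)
       = y^3 + (-3) y^2 + (32) y + (-145).
Simplifying: h(y) = y^3 - 3*y^2 + 32*y - 145.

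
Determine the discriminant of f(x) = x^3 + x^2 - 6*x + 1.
Δ = 761

For x^3 + a x^2 + b x + c the discriminant is Δ = 18 a b c - 4 a^3 c + a^2 b^2 - 4 b^3 - 27 c^2.
Plug a = 1, b = -6, c = 1:
  18*(1)*(-6)*(1) - 4*(1)^3*(1) + (1)^2*(-6)^2 - 4*(-6)^3 - 27*(1)^2
  = -108 + (-4) + 36 + (864) + (-27)
  = 761.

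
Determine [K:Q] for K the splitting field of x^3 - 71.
[K:Q] = 6

x^3 - 71 has one real root r = 71^(1/3) and two complex roots r*zeta_3, r*zeta_3^2 where zeta_3 = e^(2*pi*i/3). The splitting field is Q(r, zeta_3). [Q(r):Q] = 3 and [Q(zeta_3):Q] = 2 with gcd = 1, so [Q(r, zeta_3):Q] = 3 * 2 = 6.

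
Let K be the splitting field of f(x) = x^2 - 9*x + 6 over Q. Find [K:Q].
[K:Q] = 2

The discriminant of x^2 + (-9)*x + (6) is b^2 - 4c = 81 - (24) = 57. Since 57 is not a perfect square in Q, the polynomial is irreducible over Q. Its two roots generate a degree-2 extension, so [K:Q] = 2.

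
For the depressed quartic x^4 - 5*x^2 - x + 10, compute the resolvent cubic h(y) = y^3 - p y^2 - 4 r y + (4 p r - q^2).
h(y) = y^3 + 5*y^2 - 40*y - 201

Identify coefficients: p = -5, q = -1, r = 10.
Plug into h(y) = y^3 - p y^2 - 4 r y + (4 p r - q^2):
  h(y) = y^3 - (-5) y^2 - 4*(10) y + (4*(-5)*(10) - (-1)^2)
       = y^3 + (5) y^2 + (-40) y + (-201).
Simplifying: h(y) = y^3 + 5*y^2 - 40*y - 201.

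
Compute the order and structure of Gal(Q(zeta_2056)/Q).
|Gal(Q(zeta_2056)/Q)| = phi(2056) = 1024; group ≅ (Z/2056Z)^* ≅ Z/2Z × Z/2Z × Z/256Z

The n-th cyclotomic polynomial Φ_2056(x) is the minimal polynomial of zeta_2056 over Q and has degree phi(2056) = 1024. So Q(zeta_2056) is a degree-1024 Galois extension with Galois group (Z/2056Z)^*. By CRT, (Z/2056Z)^* ≅ (Z/8Z)^* × (Z/257Z)^*. Each prime-power unit group is (Z/8Z)^* ≅ Z/2Z × Z/2Z; (Z/257Z)^* ≅ Z/256Z. Hence Gal(Q(zeta_2056)/Q) ≅ Z/2Z × Z/2Z × Z/256Z.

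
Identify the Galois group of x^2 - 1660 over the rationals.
Gal(K/Q) = Z/2Z (cyclic of order 2)

x^2 - 1660 is irreducible over Q since 1660 is not a rational square. The splitting field Q(sqrt(1660)) has degree 2 over Q, and its unique nontrivial automorphism is sqrt(1660) ↦ -sqrt(1660). Hence Gal(Q(sqrt(1660))/Q) = Z/2Z.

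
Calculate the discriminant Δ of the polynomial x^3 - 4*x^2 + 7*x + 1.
Δ = -863

For x^3 + a x^2 + b x + c the discriminant is Δ = 18 a b c - 4 a^3 c + a^2 b^2 - 4 b^3 - 27 c^2.
Plug a = -4, b = 7, c = 1:
  18*(-4)*(7)*(1) - 4*(-4)^3*(1) + (-4)^2*(7)^2 - 4*(7)^3 - 27*(1)^2
  = -504 + (256) + 784 + (-1372) + (-27)
  = -863.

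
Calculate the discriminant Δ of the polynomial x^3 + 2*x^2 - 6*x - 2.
Δ = 1396

For x^3 + a x^2 + b x + c the discriminant is Δ = 18 a b c - 4 a^3 c + a^2 b^2 - 4 b^3 - 27 c^2.
Plug a = 2, b = -6, c = -2:
  18*(2)*(-6)*(-2) - 4*(2)^3*(-2) + (2)^2*(-6)^2 - 4*(-6)^3 - 27*(-2)^2
  = 432 + (64) + 144 + (864) + (-108)
  = 1396.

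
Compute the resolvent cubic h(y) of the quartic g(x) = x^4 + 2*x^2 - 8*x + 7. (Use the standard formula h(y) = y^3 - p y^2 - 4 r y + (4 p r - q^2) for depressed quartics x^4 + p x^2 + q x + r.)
h(y) = y^3 - 2*y^2 - 28*y - 8

Identify coefficients: p = 2, q = -8, r = 7.
Plug into h(y) = y^3 - p y^2 - 4 r y + (4 p r - q^2):
  h(y) = y^3 - (2) y^2 - 4*(7) y + (4*(2)*(7) - (-8)^2)
       = y^3 + (-2) y^2 + (-28) y + (-8).
Simplifying: h(y) = y^3 - 2*y^2 - 28*y - 8.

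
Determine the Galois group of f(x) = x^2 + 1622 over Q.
Gal(K/Q) = Z/2Z (cyclic of order 2)

x^2 + 1622 is irreducible over Q since -1622 is not a rational square. The splitting field Q(sqrt(-1622)) has degree 2 over Q, and its unique nontrivial automorphism is sqrt(-1622) ↦ -sqrt(-1622). Hence Gal(Q(sqrt(-1622))/Q) = Z/2Z.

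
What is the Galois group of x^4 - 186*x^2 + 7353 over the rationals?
Gal(K/Q) = V_4 (Klein four-group, Z/2Z × Z/2Z)

f factors as (x^2 - 129)(x^2 - 57), so the splitting field is K = Q(sqrt(129), sqrt(57)). The elements 129, 57, 7353 are all non-squares in Q, so sqrt(129) and sqrt(57) generate independent quadratic extensions. Thus [K:Q] = 4 and Gal(K/Q) is generated by the two order-2 automorphisms sqrt(129) ↦ -sqrt(129) and sqrt(57) ↦ -sqrt(57), giving V_4.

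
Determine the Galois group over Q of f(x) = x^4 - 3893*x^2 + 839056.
Gal(K/Q) = Z/2Z (cyclic of order 2)

f factors as (x^2 - 3664)(x^2 - 229), so the splitting field is K = Q(sqrt(3664), sqrt(229)). The squarefree part of 3664 is 229 and the squarefree part of 229 is also 229, so sqrt(3664) and sqrt(229) are both rational multiples of sqrt(229). Hence Q(sqrt(3664)) = Q(sqrt(229)) = Q(sqrt(229)), and the splitting field collapses to a single degree-2 extension with Galois group Z/2Z.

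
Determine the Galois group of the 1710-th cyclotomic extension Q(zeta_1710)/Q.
|Gal(Q(zeta_1710)/Q)| = phi(1710) = 432; group ≅ (Z/1710Z)^* ≅ Z/4Z × Z/6Z × Z/18Z

The n-th cyclotomic polynomial Φ_1710(x) is the minimal polynomial of zeta_1710 over Q and has degree phi(1710) = 432. So Q(zeta_1710) is a degree-432 Galois extension with Galois group (Z/1710Z)^*. By CRT, (Z/1710Z)^* ≅ (Z/2Z)^* × (Z/9Z)^* × (Z/5Z)^* × (Z/19Z)^*. Each prime-power unit group is (Z/2Z)^* ≅ trivial group (order 1); (Z/9Z)^* ≅ Z/6Z; (Z/5Z)^* ≅ Z/4Z; (Z/19Z)^* ≅ Z/18Z. Hence Gal(Q(zeta_1710)/Q) ≅ Z/4Z × Z/6Z × Z/18Z.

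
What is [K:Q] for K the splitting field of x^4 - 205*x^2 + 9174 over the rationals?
[K:Q] = 4

f factors as (x^2 - 139)(x^2 - 66); the splitting field is K = Q(sqrt(139), sqrt(66)). Since 139, 66, and 9174 are all non-squares in Q, the three subfields Q(sqrt(139)), Q(sqrt(66)), Q(sqrt(9174)) are distinct degree-2 extensions, so [K:Q] = 4 (Klein four Galois group).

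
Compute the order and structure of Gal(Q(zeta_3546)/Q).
|Gal(Q(zeta_3546)/Q)| = phi(3546) = 1176; group ≅ (Z/3546Z)^* ≅ Z/6Z × Z/196Z

The n-th cyclotomic polynomial Φ_3546(x) is the minimal polynomial of zeta_3546 over Q and has degree phi(3546) = 1176. So Q(zeta_3546) is a degree-1176 Galois extension with Galois group (Z/3546Z)^*. By CRT, (Z/3546Z)^* ≅ (Z/2Z)^* × (Z/9Z)^* × (Z/197Z)^*. Each prime-power unit group is (Z/2Z)^* ≅ trivial group (order 1); (Z/9Z)^* ≅ Z/6Z; (Z/197Z)^* ≅ Z/196Z. Hence Gal(Q(zeta_3546)/Q) ≅ Z/6Z × Z/196Z.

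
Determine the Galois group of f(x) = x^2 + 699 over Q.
Gal(K/Q) = Z/2Z (cyclic of order 2)

x^2 + 699 is irreducible over Q since -699 is not a rational square. The splitting field Q(sqrt(-699)) has degree 2 over Q, and its unique nontrivial automorphism is sqrt(-699) ↦ -sqrt(-699). Hence Gal(Q(sqrt(-699))/Q) = Z/2Z.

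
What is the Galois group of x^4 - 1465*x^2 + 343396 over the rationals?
Gal(K/Q) = Z/2Z (cyclic of order 2)

f factors as (x^2 - 1172)(x^2 - 293), so the splitting field is K = Q(sqrt(1172), sqrt(293)). The squarefree part of 1172 is 293 and the squarefree part of 293 is also 293, so sqrt(1172) and sqrt(293) are both rational multiples of sqrt(293). Hence Q(sqrt(1172)) = Q(sqrt(293)) = Q(sqrt(293)), and the splitting field collapses to a single degree-2 extension with Galois group Z/2Z.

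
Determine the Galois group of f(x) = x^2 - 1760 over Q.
Gal(K/Q) = Z/2Z (cyclic of order 2)

x^2 - 1760 is irreducible over Q since 1760 is not a rational square. The splitting field Q(sqrt(1760)) has degree 2 over Q, and its unique nontrivial automorphism is sqrt(1760) ↦ -sqrt(1760). Hence Gal(Q(sqrt(1760))/Q) = Z/2Z.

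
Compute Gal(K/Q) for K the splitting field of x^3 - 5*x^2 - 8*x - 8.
Gal(K/Q) = S_3 (symmetric group of order 6)

Compute the discriminant of x^3 + (-5)*x^2 + (-8)*x + (-8): Δ = -7840. Since Δ is not a rational square, the Galois group is not contained in A_3; it must be the full S_3 (irreducibility of the cubic rules out anything smaller).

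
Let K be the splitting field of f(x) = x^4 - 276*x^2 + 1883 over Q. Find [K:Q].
[K:Q] = 4

f factors as (x^2 - 269)(x^2 - 7); the splitting field is K = Q(sqrt(269), sqrt(7)). Since 269, 7, and 1883 are all non-squares in Q, the three subfields Q(sqrt(269)), Q(sqrt(7)), Q(sqrt(1883)) are distinct degree-2 extensions, so [K:Q] = 4 (Klein four Galois group).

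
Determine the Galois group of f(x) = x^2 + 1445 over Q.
Gal(K/Q) = Z/2Z (cyclic of order 2)

x^2 + 1445 is irreducible over Q since -1445 is not a rational square. The splitting field Q(sqrt(-1445)) has degree 2 over Q, and its unique nontrivial automorphism is sqrt(-1445) ↦ -sqrt(-1445). Hence Gal(Q(sqrt(-1445))/Q) = Z/2Z.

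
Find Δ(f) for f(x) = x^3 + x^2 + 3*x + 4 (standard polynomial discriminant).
Δ = -331

For x^3 + a x^2 + b x + c the discriminant is Δ = 18 a b c - 4 a^3 c + a^2 b^2 - 4 b^3 - 27 c^2.
Plug a = 1, b = 3, c = 4:
  18*(1)*(3)*(4) - 4*(1)^3*(4) + (1)^2*(3)^2 - 4*(3)^3 - 27*(4)^2
  = 216 + (-16) + 9 + (-108) + (-432)
  = -331.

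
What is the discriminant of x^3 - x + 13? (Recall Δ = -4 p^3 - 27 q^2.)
Δ = -4559

For a depressed cubic x^3 + p x + q the discriminant is Δ = -4 p^3 - 27 q^2 = -4*(-1)^3 - 27*(13)^2 = 4 - 4563 = -4559.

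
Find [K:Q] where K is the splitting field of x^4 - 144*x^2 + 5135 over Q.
[K:Q] = 4

f factors as (x^2 - 79)(x^2 - 65); the splitting field is K = Q(sqrt(79), sqrt(65)). Since 79, 65, and 5135 are all non-squares in Q, the three subfields Q(sqrt(79)), Q(sqrt(65)), Q(sqrt(5135)) are distinct degree-2 extensions, so [K:Q] = 4 (Klein four Galois group).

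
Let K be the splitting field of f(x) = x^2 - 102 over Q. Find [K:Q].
[K:Q] = 2

The polynomial x^2 - 102 is irreducible over Q since 102 is not a perfect square. Its splitting field is Q(sqrt(102)), which has degree 2 over Q.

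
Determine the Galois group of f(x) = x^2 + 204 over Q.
Gal(K/Q) = Z/2Z (cyclic of order 2)

x^2 + 204 is irreducible over Q since -204 is not a rational square. The splitting field Q(sqrt(-204)) has degree 2 over Q, and its unique nontrivial automorphism is sqrt(-204) ↦ -sqrt(-204). Hence Gal(Q(sqrt(-204))/Q) = Z/2Z.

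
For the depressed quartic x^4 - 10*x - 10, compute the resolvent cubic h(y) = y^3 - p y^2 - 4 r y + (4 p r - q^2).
h(y) = y^3 + 40*y - 100

Identify coefficients: p = 0, q = -10, r = -10.
Plug into h(y) = y^3 - p y^2 - 4 r y + (4 p r - q^2):
  h(y) = y^3 - (0) y^2 - 4*(-10) y + (4*(0)*(-10) - (-10)^2)
       = y^3 + (0) y^2 + (40) y + (-100).
Simplifying: h(y) = y^3 + 40*y - 100.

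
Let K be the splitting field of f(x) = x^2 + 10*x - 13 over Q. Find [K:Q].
[K:Q] = 2

The discriminant of x^2 + (10)*x + (-13) is b^2 - 4c = 100 - (-52) = 152. Since 152 is not a perfect square in Q, the polynomial is irreducible over Q. Its two roots generate a degree-2 extension, so [K:Q] = 2.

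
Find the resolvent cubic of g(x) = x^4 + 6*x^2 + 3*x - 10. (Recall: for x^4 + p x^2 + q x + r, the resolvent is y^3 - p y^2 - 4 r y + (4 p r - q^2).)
h(y) = y^3 - 6*y^2 + 40*y - 249

Identify coefficients: p = 6, q = 3, r = -10.
Plug into h(y) = y^3 - p y^2 - 4 r y + (4 p r - q^2):
  h(y) = y^3 - (6) y^2 - 4*(-10) y + (4*(6)*(-10) - (3)^2)
       = y^3 + (-6) y^2 + (40) y + (-249).
Simplifying: h(y) = y^3 - 6*y^2 + 40*y - 249.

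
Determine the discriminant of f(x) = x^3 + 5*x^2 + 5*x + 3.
Δ = -268

For x^3 + a x^2 + b x + c the discriminant is Δ = 18 a b c - 4 a^3 c + a^2 b^2 - 4 b^3 - 27 c^2.
Plug a = 5, b = 5, c = 3:
  18*(5)*(5)*(3) - 4*(5)^3*(3) + (5)^2*(5)^2 - 4*(5)^3 - 27*(3)^2
  = 1350 + (-1500) + 625 + (-500) + (-243)
  = -268.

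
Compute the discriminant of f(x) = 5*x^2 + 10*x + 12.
Δ = -140

For a quadratic a x^2 + b x + c the discriminant is Δ = b^2 - 4ac = (10)^2 - 4*(5)*(12) = 100 - (240) = -140.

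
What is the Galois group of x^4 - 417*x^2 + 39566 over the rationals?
Gal(K/Q) = V_4 (Klein four-group, Z/2Z × Z/2Z)

f factors as (x^2 - 271)(x^2 - 146), so the splitting field is K = Q(sqrt(271), sqrt(146)). The elements 271, 146, 39566 are all non-squares in Q, so sqrt(271) and sqrt(146) generate independent quadratic extensions. Thus [K:Q] = 4 and Gal(K/Q) is generated by the two order-2 automorphisms sqrt(271) ↦ -sqrt(271) and sqrt(146) ↦ -sqrt(146), giving V_4.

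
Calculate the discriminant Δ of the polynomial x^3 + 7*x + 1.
Δ = -1399

For a depressed cubic x^3 + p x + q the discriminant is Δ = -4 p^3 - 27 q^2 = -4*(7)^3 - 27*(1)^2 = -1372 - 27 = -1399.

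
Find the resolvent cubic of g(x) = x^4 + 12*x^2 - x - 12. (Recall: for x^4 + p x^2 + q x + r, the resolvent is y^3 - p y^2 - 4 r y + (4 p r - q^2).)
h(y) = y^3 - 12*y^2 + 48*y - 577

Identify coefficients: p = 12, q = -1, r = -12.
Plug into h(y) = y^3 - p y^2 - 4 r y + (4 p r - q^2):
  h(y) = y^3 - (12) y^2 - 4*(-12) y + (4*(12)*(-12) - (-1)^2)
       = y^3 + (-12) y^2 + (48) y + (-577).
Simplifying: h(y) = y^3 - 12*y^2 + 48*y - 577.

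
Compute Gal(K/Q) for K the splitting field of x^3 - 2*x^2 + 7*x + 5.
Gal(K/Q) = S_3 (symmetric group of order 6)

Compute the discriminant of x^3 + (-2)*x^2 + (7)*x + (5): Δ = -2951. Since Δ is not a rational square, the Galois group is not contained in A_3; it must be the full S_3 (irreducibility of the cubic rules out anything smaller).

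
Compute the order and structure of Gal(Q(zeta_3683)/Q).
|Gal(Q(zeta_3683)/Q)| = phi(3683) = 3528; group ≅ (Z/3683Z)^* ≅ Z/28Z × Z/126Z

The n-th cyclotomic polynomial Φ_3683(x) is the minimal polynomial of zeta_3683 over Q and has degree phi(3683) = 3528. So Q(zeta_3683) is a degree-3528 Galois extension with Galois group (Z/3683Z)^*. By CRT, (Z/3683Z)^* ≅ (Z/29Z)^* × (Z/127Z)^*. Each prime-power unit group is (Z/29Z)^* ≅ Z/28Z; (Z/127Z)^* ≅ Z/126Z. Hence Gal(Q(zeta_3683)/Q) ≅ Z/28Z × Z/126Z.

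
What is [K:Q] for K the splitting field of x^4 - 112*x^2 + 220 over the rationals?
[K:Q] = 4

f factors as (x^2 - 2)(x^2 - 110); the splitting field is K = Q(sqrt(2), sqrt(110)). Since 2, 110, and 220 are all non-squares in Q, the three subfields Q(sqrt(2)), Q(sqrt(110)), Q(sqrt(220)) are distinct degree-2 extensions, so [K:Q] = 4 (Klein four Galois group).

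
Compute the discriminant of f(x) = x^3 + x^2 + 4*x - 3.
Δ = -687

For x^3 + a x^2 + b x + c the discriminant is Δ = 18 a b c - 4 a^3 c + a^2 b^2 - 4 b^3 - 27 c^2.
Plug a = 1, b = 4, c = -3:
  18*(1)*(4)*(-3) - 4*(1)^3*(-3) + (1)^2*(4)^2 - 4*(4)^3 - 27*(-3)^2
  = -216 + (12) + 16 + (-256) + (-243)
  = -687.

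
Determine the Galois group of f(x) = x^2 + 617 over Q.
Gal(K/Q) = Z/2Z (cyclic of order 2)

x^2 + 617 is irreducible over Q since -617 is not a rational square. The splitting field Q(sqrt(-617)) has degree 2 over Q, and its unique nontrivial automorphism is sqrt(-617) ↦ -sqrt(-617). Hence Gal(Q(sqrt(-617))/Q) = Z/2Z.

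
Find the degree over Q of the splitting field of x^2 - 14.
[K:Q] = 2

The discriminant of x^2 + (0)*x + (-14) is b^2 - 4c = 0 - (-56) = 56. Since 56 is not a perfect square in Q, the polynomial is irreducible over Q. Its two roots generate a degree-2 extension, so [K:Q] = 2.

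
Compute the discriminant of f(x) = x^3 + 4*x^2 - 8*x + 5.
Δ = -1763

For x^3 + a x^2 + b x + c the discriminant is Δ = 18 a b c - 4 a^3 c + a^2 b^2 - 4 b^3 - 27 c^2.
Plug a = 4, b = -8, c = 5:
  18*(4)*(-8)*(5) - 4*(4)^3*(5) + (4)^2*(-8)^2 - 4*(-8)^3 - 27*(5)^2
  = -2880 + (-1280) + 1024 + (2048) + (-675)
  = -1763.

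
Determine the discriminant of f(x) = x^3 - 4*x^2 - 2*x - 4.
Δ = -1936

For x^3 + a x^2 + b x + c the discriminant is Δ = 18 a b c - 4 a^3 c + a^2 b^2 - 4 b^3 - 27 c^2.
Plug a = -4, b = -2, c = -4:
  18*(-4)*(-2)*(-4) - 4*(-4)^3*(-4) + (-4)^2*(-2)^2 - 4*(-2)^3 - 27*(-4)^2
  = -576 + (-1024) + 64 + (32) + (-432)
  = -1936.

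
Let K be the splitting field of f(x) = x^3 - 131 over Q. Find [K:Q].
[K:Q] = 6

x^3 - 131 has one real root r = 131^(1/3) and two complex roots r*zeta_3, r*zeta_3^2 where zeta_3 = e^(2*pi*i/3). The splitting field is Q(r, zeta_3). [Q(r):Q] = 3 and [Q(zeta_3):Q] = 2 with gcd = 1, so [Q(r, zeta_3):Q] = 3 * 2 = 6.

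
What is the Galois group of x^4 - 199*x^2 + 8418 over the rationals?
Gal(K/Q) = V_4 (Klein four-group, Z/2Z × Z/2Z)

f factors as (x^2 - 61)(x^2 - 138), so the splitting field is K = Q(sqrt(61), sqrt(138)). The elements 61, 138, 8418 are all non-squares in Q, so sqrt(61) and sqrt(138) generate independent quadratic extensions. Thus [K:Q] = 4 and Gal(K/Q) is generated by the two order-2 automorphisms sqrt(61) ↦ -sqrt(61) and sqrt(138) ↦ -sqrt(138), giving V_4.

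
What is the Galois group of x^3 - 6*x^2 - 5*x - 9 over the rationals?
Gal(K/Q) = S_3 (symmetric group of order 6)

Compute the discriminant of x^3 + (-6)*x^2 + (-5)*x + (-9): Δ = -13423. Since Δ is not a rational square, the Galois group is not contained in A_3; it must be the full S_3 (irreducibility of the cubic rules out anything smaller).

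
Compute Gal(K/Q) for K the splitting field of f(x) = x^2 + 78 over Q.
Gal(K/Q) = Z/2Z (cyclic of order 2)

x^2 + 78 is irreducible over Q since -78 is not a rational square. The splitting field Q(sqrt(-78)) has degree 2 over Q, and its unique nontrivial automorphism is sqrt(-78) ↦ -sqrt(-78). Hence Gal(Q(sqrt(-78))/Q) = Z/2Z.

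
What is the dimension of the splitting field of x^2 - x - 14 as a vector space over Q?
[K:Q] = 2

The discriminant of x^2 + (-1)*x + (-14) is b^2 - 4c = 1 - (-56) = 57. Since 57 is not a perfect square in Q, the polynomial is irreducible over Q. Its two roots generate a degree-2 extension, so [K:Q] = 2.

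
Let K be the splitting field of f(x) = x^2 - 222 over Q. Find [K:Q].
[K:Q] = 2

The polynomial x^2 - 222 is irreducible over Q since 222 is not a perfect square. Its splitting field is Q(sqrt(222)), which has degree 2 over Q.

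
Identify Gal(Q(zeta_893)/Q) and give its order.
|Gal(Q(zeta_893)/Q)| = phi(893) = 828; group ≅ (Z/893Z)^* ≅ Z/18Z × Z/46Z

The n-th cyclotomic polynomial Φ_893(x) is the minimal polynomial of zeta_893 over Q and has degree phi(893) = 828. So Q(zeta_893) is a degree-828 Galois extension with Galois group (Z/893Z)^*. By CRT, (Z/893Z)^* ≅ (Z/19Z)^* × (Z/47Z)^*. Each prime-power unit group is (Z/19Z)^* ≅ Z/18Z; (Z/47Z)^* ≅ Z/46Z. Hence Gal(Q(zeta_893)/Q) ≅ Z/18Z × Z/46Z.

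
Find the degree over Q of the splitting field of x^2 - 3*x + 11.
[K:Q] = 2

The discriminant of x^2 + (-3)*x + (11) is b^2 - 4c = 9 - (44) = -35. Since -35 is not a perfect square in Q, the polynomial is irreducible over Q. Its two roots generate a degree-2 extension, so [K:Q] = 2.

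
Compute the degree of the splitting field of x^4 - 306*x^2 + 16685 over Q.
[K:Q] = 4

f factors as (x^2 - 71)(x^2 - 235); the splitting field is K = Q(sqrt(71), sqrt(235)). Since 71, 235, and 16685 are all non-squares in Q, the three subfields Q(sqrt(71)), Q(sqrt(235)), Q(sqrt(16685)) are distinct degree-2 extensions, so [K:Q] = 4 (Klein four Galois group).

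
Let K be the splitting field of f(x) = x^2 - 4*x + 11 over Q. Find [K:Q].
[K:Q] = 2

The discriminant of x^2 + (-4)*x + (11) is b^2 - 4c = 16 - (44) = -28. Since -28 is not a perfect square in Q, the polynomial is irreducible over Q. Its two roots generate a degree-2 extension, so [K:Q] = 2.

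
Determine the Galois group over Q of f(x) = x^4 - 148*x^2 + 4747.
Gal(K/Q) = V_4 (Klein four-group, Z/2Z × Z/2Z)

f factors as (x^2 - 101)(x^2 - 47), so the splitting field is K = Q(sqrt(101), sqrt(47)). The elements 101, 47, 4747 are all non-squares in Q, so sqrt(101) and sqrt(47) generate independent quadratic extensions. Thus [K:Q] = 4 and Gal(K/Q) is generated by the two order-2 automorphisms sqrt(101) ↦ -sqrt(101) and sqrt(47) ↦ -sqrt(47), giving V_4.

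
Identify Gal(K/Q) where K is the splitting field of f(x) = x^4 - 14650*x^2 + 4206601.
Gal(K/Q) = Z/2Z (cyclic of order 2)

f factors as (x^2 - 293)(x^2 - 14357), so the splitting field is K = Q(sqrt(293), sqrt(14357)). The squarefree part of 293 is 293 and the squarefree part of 14357 is also 293, so sqrt(293) and sqrt(14357) are both rational multiples of sqrt(293). Hence Q(sqrt(293)) = Q(sqrt(14357)) = Q(sqrt(293)), and the splitting field collapses to a single degree-2 extension with Galois group Z/2Z.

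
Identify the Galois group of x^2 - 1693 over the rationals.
Gal(K/Q) = Z/2Z (cyclic of order 2)

x^2 - 1693 is irreducible over Q since 1693 is not a rational square. The splitting field Q(sqrt(1693)) has degree 2 over Q, and its unique nontrivial automorphism is sqrt(1693) ↦ -sqrt(1693). Hence Gal(Q(sqrt(1693))/Q) = Z/2Z.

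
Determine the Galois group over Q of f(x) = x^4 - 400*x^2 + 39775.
Gal(K/Q) = V_4 (Klein four-group, Z/2Z × Z/2Z)

f factors as (x^2 - 185)(x^2 - 215), so the splitting field is K = Q(sqrt(185), sqrt(215)). The elements 185, 215, 39775 are all non-squares in Q, so sqrt(185) and sqrt(215) generate independent quadratic extensions. Thus [K:Q] = 4 and Gal(K/Q) is generated by the two order-2 automorphisms sqrt(185) ↦ -sqrt(185) and sqrt(215) ↦ -sqrt(215), giving V_4.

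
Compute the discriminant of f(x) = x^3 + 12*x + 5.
Δ = -7587

For a depressed cubic x^3 + p x + q the discriminant is Δ = -4 p^3 - 27 q^2 = -4*(12)^3 - 27*(5)^2 = -6912 - 675 = -7587.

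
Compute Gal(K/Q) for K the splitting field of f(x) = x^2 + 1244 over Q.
Gal(K/Q) = Z/2Z (cyclic of order 2)

x^2 + 1244 is irreducible over Q since -1244 is not a rational square. The splitting field Q(sqrt(-1244)) has degree 2 over Q, and its unique nontrivial automorphism is sqrt(-1244) ↦ -sqrt(-1244). Hence Gal(Q(sqrt(-1244))/Q) = Z/2Z.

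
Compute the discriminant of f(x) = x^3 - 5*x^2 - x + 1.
Δ = 592

For x^3 + a x^2 + b x + c the discriminant is Δ = 18 a b c - 4 a^3 c + a^2 b^2 - 4 b^3 - 27 c^2.
Plug a = -5, b = -1, c = 1:
  18*(-5)*(-1)*(1) - 4*(-5)^3*(1) + (-5)^2*(-1)^2 - 4*(-1)^3 - 27*(1)^2
  = 90 + (500) + 25 + (4) + (-27)
  = 592.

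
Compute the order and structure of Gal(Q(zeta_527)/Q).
|Gal(Q(zeta_527)/Q)| = phi(527) = 480; group ≅ (Z/527Z)^* ≅ Z/16Z × Z/30Z

The n-th cyclotomic polynomial Φ_527(x) is the minimal polynomial of zeta_527 over Q and has degree phi(527) = 480. So Q(zeta_527) is a degree-480 Galois extension with Galois group (Z/527Z)^*. By CRT, (Z/527Z)^* ≅ (Z/17Z)^* × (Z/31Z)^*. Each prime-power unit group is (Z/17Z)^* ≅ Z/16Z; (Z/31Z)^* ≅ Z/30Z. Hence Gal(Q(zeta_527)/Q) ≅ Z/16Z × Z/30Z.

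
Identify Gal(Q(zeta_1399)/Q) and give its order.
|Gal(Q(zeta_1399)/Q)| = phi(1399) = 1398; group ≅ (Z/1399Z)^* ≅ Z/1398Z

The n-th cyclotomic polynomial Φ_1399(x) is the minimal polynomial of zeta_1399 over Q and has degree phi(1399) = 1398. So Q(zeta_1399) is a degree-1398 Galois extension with Galois group (Z/1399Z)^*. (Z/1399Z)^* is cyclic since 1399 is an odd prime power (or 4). Hence Gal(Q(zeta_1399)/Q) ≅ Z/1398Z.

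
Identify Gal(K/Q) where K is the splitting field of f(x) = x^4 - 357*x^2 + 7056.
Gal(K/Q) = Z/2Z (cyclic of order 2)

f factors as (x^2 - 336)(x^2 - 21), so the splitting field is K = Q(sqrt(336), sqrt(21)). The squarefree part of 336 is 21 and the squarefree part of 21 is also 21, so sqrt(336) and sqrt(21) are both rational multiples of sqrt(21). Hence Q(sqrt(336)) = Q(sqrt(21)) = Q(sqrt(21)), and the splitting field collapses to a single degree-2 extension with Galois group Z/2Z.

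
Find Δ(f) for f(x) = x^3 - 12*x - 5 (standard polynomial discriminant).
Δ = 6237

For a depressed cubic x^3 + p x + q the discriminant is Δ = -4 p^3 - 27 q^2 = -4*(-12)^3 - 27*(-5)^2 = 6912 - 675 = 6237.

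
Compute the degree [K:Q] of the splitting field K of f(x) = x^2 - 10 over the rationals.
[K:Q] = 2

The polynomial x^2 - 10 is irreducible over Q since 10 is not a perfect square. Its splitting field is Q(sqrt(10)), which has degree 2 over Q.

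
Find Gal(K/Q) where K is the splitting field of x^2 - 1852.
Gal(K/Q) = Z/2Z (cyclic of order 2)

x^2 - 1852 is irreducible over Q since 1852 is not a rational square. The splitting field Q(sqrt(1852)) has degree 2 over Q, and its unique nontrivial automorphism is sqrt(1852) ↦ -sqrt(1852). Hence Gal(Q(sqrt(1852))/Q) = Z/2Z.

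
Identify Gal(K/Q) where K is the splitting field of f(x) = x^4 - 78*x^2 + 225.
Gal(K/Q) = Z/2Z (cyclic of order 2)

f factors as (x^2 - 75)(x^2 - 3), so the splitting field is K = Q(sqrt(75), sqrt(3)). The squarefree part of 75 is 3 and the squarefree part of 3 is also 3, so sqrt(75) and sqrt(3) are both rational multiples of sqrt(3). Hence Q(sqrt(75)) = Q(sqrt(3)) = Q(sqrt(3)), and the splitting field collapses to a single degree-2 extension with Galois group Z/2Z.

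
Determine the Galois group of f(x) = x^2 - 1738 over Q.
Gal(K/Q) = Z/2Z (cyclic of order 2)

x^2 - 1738 is irreducible over Q since 1738 is not a rational square. The splitting field Q(sqrt(1738)) has degree 2 over Q, and its unique nontrivial automorphism is sqrt(1738) ↦ -sqrt(1738). Hence Gal(Q(sqrt(1738))/Q) = Z/2Z.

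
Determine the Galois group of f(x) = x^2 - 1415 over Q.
Gal(K/Q) = Z/2Z (cyclic of order 2)

x^2 - 1415 is irreducible over Q since 1415 is not a rational square. The splitting field Q(sqrt(1415)) has degree 2 over Q, and its unique nontrivial automorphism is sqrt(1415) ↦ -sqrt(1415). Hence Gal(Q(sqrt(1415))/Q) = Z/2Z.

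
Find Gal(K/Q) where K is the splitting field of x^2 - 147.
Gal(K/Q) = Z/2Z (cyclic of order 2)

x^2 - 147 is irreducible over Q since 147 is not a rational square. The splitting field Q(sqrt(147)) has degree 2 over Q, and its unique nontrivial automorphism is sqrt(147) ↦ -sqrt(147). Hence Gal(Q(sqrt(147))/Q) = Z/2Z.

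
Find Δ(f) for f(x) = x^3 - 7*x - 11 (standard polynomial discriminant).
Δ = -1895

For a depressed cubic x^3 + p x + q the discriminant is Δ = -4 p^3 - 27 q^2 = -4*(-7)^3 - 27*(-11)^2 = 1372 - 3267 = -1895.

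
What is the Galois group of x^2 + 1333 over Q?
Gal(K/Q) = Z/2Z (cyclic of order 2)

x^2 + 1333 is irreducible over Q since -1333 is not a rational square. The splitting field Q(sqrt(-1333)) has degree 2 over Q, and its unique nontrivial automorphism is sqrt(-1333) ↦ -sqrt(-1333). Hence Gal(Q(sqrt(-1333))/Q) = Z/2Z.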